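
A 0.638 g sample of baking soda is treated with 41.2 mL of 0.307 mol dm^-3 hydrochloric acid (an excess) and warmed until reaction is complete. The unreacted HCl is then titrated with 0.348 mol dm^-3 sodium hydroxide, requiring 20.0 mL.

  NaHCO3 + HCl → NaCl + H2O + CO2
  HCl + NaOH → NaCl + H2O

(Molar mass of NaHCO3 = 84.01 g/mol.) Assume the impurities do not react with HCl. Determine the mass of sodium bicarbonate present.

n(HCl) added = 0.0412 × 0.307 = 0.0126 mol
n(NaOH) used in back-titration = 0.0200 × 0.348 = 6.96 × 10^-3 mol
n(HCl) left over = 6.96 × 10^-3 mol (1:1 ratio)
n(HCl) consumed by analyte = 0.0126 − 6.96 × 10^-3 = 5.69 × 10^-3 mol
n(NaHCO3) = 5.69 × 10^-3 mol (1:1 ratio)
mass of NaHCO3 = 5.69 × 10^-3 × 84.01 = 0.478 g

0.478 g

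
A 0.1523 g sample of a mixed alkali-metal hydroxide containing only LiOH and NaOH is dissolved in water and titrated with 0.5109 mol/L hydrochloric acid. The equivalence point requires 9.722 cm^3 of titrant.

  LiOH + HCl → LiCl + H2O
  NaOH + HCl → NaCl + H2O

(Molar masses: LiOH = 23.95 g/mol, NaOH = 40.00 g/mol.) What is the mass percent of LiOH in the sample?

45.44 %

n(HCl) = 0.009722 × 0.5109 = 4.967 × 10^-3 mol
Let x = n(LiOH), y = n(NaOH).
Titrant: 1x + 1y = 4.967 × 10^-3;  mass: 23.95x + 40.00y = 0.1523
Solving, x = 2.890 × 10^-3 mol, y = 2.077 × 10^-3 mol
mass of LiOH = 2.890 × 10^-3 × 23.95 = 0.06921 g
% LiOH = 0.06921 / 0.1523 × 100 = 45.44 %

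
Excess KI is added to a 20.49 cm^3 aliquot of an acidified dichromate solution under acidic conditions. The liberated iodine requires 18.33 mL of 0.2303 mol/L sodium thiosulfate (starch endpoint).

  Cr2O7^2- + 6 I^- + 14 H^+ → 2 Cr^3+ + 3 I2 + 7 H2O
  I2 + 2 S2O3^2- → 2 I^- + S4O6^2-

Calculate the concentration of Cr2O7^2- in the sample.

n(S2O3^2-) = 0.01833 × 0.2303 = 4.221 × 10^-3 mol
n(I2) = n(S2O3^2-)/2 = 2.111 × 10^-3 mol
From the 1:3 ratio, n(Cr2O7^2-) in the aliquot = 1/3 × 2.111 × 10^-3 = 7.036 × 10^-4 mol
[Cr2O7^2-] = 7.036 × 10^-4 / 0.02049 = 0.03434 mol/L

0.03434 mol/L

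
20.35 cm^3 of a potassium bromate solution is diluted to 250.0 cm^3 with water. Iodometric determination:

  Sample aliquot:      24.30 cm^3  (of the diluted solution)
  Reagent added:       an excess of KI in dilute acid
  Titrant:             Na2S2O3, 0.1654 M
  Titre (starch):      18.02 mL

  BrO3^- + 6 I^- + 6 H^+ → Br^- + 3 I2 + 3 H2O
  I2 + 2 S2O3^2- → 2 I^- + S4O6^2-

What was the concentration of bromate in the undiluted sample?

n(S2O3^2-) = 0.01802 × 0.1654 = 2.981 × 10^-3 mol
n(I2) = n(S2O3^2-)/2 = 1.490 × 10^-3 mol
From the 1:3 ratio, n(BrO3^-) in the aliquot = 1/3 × 1.490 × 10^-3 = 4.968 × 10^-4 mol
[BrO3^-]_dilute = 4.968 × 10^-4 / 0.02430 = 0.02044 mol/L
[BrO3^-]_original = 0.02044 × 250.0/20.35 = 0.2511 mol/L

0.2511 M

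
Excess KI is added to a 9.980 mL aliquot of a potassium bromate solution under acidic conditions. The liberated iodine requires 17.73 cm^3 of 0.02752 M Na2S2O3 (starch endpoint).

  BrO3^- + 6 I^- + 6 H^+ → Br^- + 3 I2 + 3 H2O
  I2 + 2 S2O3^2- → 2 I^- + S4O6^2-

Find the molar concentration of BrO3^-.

n(S2O3^2-) = 0.01773 × 0.02752 = 4.879 × 10^-4 mol
n(I2) = n(S2O3^2-)/2 = 2.440 × 10^-4 mol
From the 1:3 ratio, n(BrO3^-) in the aliquot = 1/3 × 2.440 × 10^-4 = 8.132 × 10^-5 mol
[BrO3^-] = 8.132 × 10^-5 / 0.009980 = 0.008148 mol/L

0.008148 M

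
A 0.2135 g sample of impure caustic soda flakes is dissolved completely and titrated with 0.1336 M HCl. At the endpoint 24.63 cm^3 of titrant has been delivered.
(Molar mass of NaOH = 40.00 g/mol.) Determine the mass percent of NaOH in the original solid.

NaOH + HCl → NaCl + H2O
n(HCl) = 0.02463 L × 0.1336 mol/L = 3.291 × 10^-3 mol
n(NaOH) = 3.291 × 10^-3 mol (1:1 ratio)
mass of NaOH = 3.291 × 10^-3 × 40.00 g/mol = 0.1316 g
% NaOH = 0.1316 / 0.2135 × 100 = 61.65 %

61.65 %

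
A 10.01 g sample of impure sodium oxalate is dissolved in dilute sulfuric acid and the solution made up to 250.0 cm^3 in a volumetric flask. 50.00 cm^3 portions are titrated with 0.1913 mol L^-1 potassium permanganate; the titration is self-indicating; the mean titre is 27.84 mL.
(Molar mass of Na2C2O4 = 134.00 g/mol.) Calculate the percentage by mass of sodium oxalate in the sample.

2 MnO4^- + 5 C2O4^2- + 16 H^+ → 2 Mn^2+ + 10 CO2 + 8 H2O
n(KMnO4) per titration = 0.02784 × 0.1913 = 5.326 × 10^-3 mol
From the 5:2 ratio, n(Na2C2O4) in each aliquot = 5/2 × 5.326 × 10^-3 = 0.01331 mol
n(Na2C2O4) in the whole flask = 0.01331 × 250.0/50.00 = 0.06657 mol
mass of Na2C2O4 = 0.06657 × 134.00 = 8.921 g
% Na2C2O4 = 8.921 / 10.01 × 100 = 89.12 %

89.12 %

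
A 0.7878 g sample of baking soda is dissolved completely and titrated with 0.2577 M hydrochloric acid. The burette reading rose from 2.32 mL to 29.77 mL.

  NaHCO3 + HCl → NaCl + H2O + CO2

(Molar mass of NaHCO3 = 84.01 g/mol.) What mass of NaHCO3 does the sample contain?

n(HCl) = 0.02745 L × 0.2577 mol/L = 7.074 × 10^-3 mol
n(NaHCO3) = 7.074 × 10^-3 mol (1:1 ratio)
mass of NaHCO3 = 7.074 × 10^-3 × 84.01 g/mol = 0.5943 g

0.5943 g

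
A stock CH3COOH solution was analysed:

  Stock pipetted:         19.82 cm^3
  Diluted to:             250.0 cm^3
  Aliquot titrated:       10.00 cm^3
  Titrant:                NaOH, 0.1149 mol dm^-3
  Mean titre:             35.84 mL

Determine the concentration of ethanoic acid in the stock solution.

CH3COOH + NaOH → CH3COONa + H2O
n(NaOH) = 0.03584 × 0.1149 = 4.118 × 10^-3 mol
n(CH3COOH) in the aliquot = 4.118 × 10^-3 mol (1:1 ratio)
[CH3COOH]_dilute = 4.118 × 10^-3 / 0.01000 = 0.4118 mol/L
Dilution factor = 250.0 / 19.82 = 12.61
[CH3COOH]_stock = 0.4118 × 12.61 = 5.194 mol/L

5.194 mol/L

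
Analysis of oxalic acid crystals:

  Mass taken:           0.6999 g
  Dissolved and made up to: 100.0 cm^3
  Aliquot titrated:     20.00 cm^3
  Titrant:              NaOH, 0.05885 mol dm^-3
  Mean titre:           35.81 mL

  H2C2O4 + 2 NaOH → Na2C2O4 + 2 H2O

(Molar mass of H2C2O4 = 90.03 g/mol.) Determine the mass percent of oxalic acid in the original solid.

n(NaOH) per titration = 0.03581 × 0.05885 = 2.107 × 10^-3 mol
From the 1:2 ratio, n(H2C2O4) in each aliquot = 1/2 × 2.107 × 10^-3 = 1.054 × 10^-3 mol
n(H2C2O4) in the whole flask = 1.054 × 10^-3 × 100.0/20.00 = 5.269 × 10^-3 mol
mass of H2C2O4 = 5.269 × 10^-3 × 90.03 = 0.4743 g
% H2C2O4 = 0.4743 / 0.6999 × 100 = 67.77 %

67.77 %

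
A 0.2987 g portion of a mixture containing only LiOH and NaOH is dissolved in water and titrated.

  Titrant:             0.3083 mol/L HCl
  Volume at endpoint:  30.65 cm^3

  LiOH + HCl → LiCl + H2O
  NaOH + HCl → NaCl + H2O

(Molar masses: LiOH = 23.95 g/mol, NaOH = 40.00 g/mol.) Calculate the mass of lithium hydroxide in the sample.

0.1183 g

n(HCl) = 0.03065 × 0.3083 = 9.449 × 10^-3 mol
Let x = n(LiOH), y = n(NaOH).
Titrant: 1x + 1y = 9.449 × 10^-3;  mass: 23.95x + 40.00y = 0.2987
Solving, x = 4.939 × 10^-3 mol, y = 4.510 × 10^-3 mol
mass of LiOH = 4.939 × 10^-3 × 23.95 = 0.1183 g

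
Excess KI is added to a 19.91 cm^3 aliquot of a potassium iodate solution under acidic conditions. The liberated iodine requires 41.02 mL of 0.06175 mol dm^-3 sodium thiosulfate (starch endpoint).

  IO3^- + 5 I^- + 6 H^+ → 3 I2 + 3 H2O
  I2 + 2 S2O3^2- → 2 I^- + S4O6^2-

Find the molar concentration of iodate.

n(S2O3^2-) = 0.04102 × 0.06175 = 2.533 × 10^-3 mol
n(I2) = n(S2O3^2-)/2 = 1.266 × 10^-3 mol
From the 1:3 ratio, n(IO3^-) in the aliquot = 1/3 × 1.266 × 10^-3 = 4.222 × 10^-4 mol
[IO3^-] = 4.222 × 10^-4 / 0.01991 = 0.02120 mol/L

0.02120 mol/L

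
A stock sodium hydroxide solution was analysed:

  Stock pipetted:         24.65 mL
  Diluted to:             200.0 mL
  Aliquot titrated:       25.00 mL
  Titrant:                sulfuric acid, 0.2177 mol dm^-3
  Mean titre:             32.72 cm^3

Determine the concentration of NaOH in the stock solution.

2 NaOH + H2SO4 → Na2SO4 + 2 H2O
n(H2SO4) = 0.03272 × 0.2177 = 7.123 × 10^-3 mol
From the 2:1 ratio, n(NaOH) in the aliquot = 2/1 × 7.123 × 10^-3 = 0.01425 mol
[NaOH]_dilute = 0.01425 / 0.02500 = 0.5699 mol/L
Dilution factor = 200.0 / 24.65 = 8.114
[NaOH]_stock = 0.5699 × 8.114 = 4.624 mol/L

4.624 mol/L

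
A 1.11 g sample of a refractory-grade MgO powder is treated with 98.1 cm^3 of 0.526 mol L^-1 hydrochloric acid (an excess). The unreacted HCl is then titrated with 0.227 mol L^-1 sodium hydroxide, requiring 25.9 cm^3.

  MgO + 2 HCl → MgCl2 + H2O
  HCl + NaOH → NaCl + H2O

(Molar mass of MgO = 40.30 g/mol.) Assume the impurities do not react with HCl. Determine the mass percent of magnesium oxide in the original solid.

83.0 %

n(HCl) added = 0.0981 × 0.526 = 0.0516 mol
n(NaOH) used in back-titration = 0.0259 × 0.227 = 5.88 × 10^-3 mol
n(HCl) left over = 5.88 × 10^-3 mol (1:1 ratio)
n(HCl) consumed by analyte = 0.0516 − 5.88 × 10^-3 = 0.0457 mol
From the 1:2 ratio, n(MgO) = 1/2 × 0.0457 = 0.0229 mol
mass of MgO = 0.0229 × 40.30 = 0.921 g
% MgO = 0.921 / 1.11 × 100 = 83.0 %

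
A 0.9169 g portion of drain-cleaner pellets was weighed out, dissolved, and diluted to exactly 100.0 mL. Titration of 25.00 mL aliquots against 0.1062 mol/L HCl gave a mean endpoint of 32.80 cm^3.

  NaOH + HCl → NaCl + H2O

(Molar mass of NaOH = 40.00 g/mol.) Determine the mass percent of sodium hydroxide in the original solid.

60.78 %

n(HCl) per titration = 0.03280 × 0.1062 = 3.483 × 10^-3 mol
n(NaOH) in each aliquot = 3.483 × 10^-3 mol (1:1 ratio)
n(NaOH) in the whole flask = 3.483 × 10^-3 × 100.0/25.00 = 0.01393 mol
mass of NaOH = 0.01393 × 40.00 = 0.5573 g
% NaOH = 0.5573 / 0.9169 × 100 = 60.78 %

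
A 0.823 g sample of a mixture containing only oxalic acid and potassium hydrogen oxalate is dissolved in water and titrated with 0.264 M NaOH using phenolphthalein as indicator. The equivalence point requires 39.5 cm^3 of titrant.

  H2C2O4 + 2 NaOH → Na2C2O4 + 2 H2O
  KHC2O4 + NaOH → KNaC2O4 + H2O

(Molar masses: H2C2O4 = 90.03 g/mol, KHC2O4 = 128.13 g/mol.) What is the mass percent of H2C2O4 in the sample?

n(NaOH) = 0.0395 × 0.264 = 0.0104 mol
Let x = n(H2C2O4), y = n(KHC2O4).
Titrant: 2x + 1y = 0.0104;  mass: 90.03x + 128.13y = 0.823
Solving, x = 3.09 × 10^-3 mol, y = 4.25 × 10^-3 mol
mass of H2C2O4 = 3.09 × 10^-3 × 90.03 = 0.278 g
% H2C2O4 = 0.278 / 0.823 × 100 = 33.8 %

33.8 %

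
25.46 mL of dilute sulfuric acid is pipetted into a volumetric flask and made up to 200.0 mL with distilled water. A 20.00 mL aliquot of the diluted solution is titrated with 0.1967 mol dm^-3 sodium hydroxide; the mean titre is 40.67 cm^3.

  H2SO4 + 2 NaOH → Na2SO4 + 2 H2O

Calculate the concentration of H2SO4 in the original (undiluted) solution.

n(NaOH) = 0.04067 × 0.1967 = 8.000 × 10^-3 mol
From the 1:2 ratio, n(H2SO4) in the aliquot = 1/2 × 8.000 × 10^-3 = 4.000 × 10^-3 mol
[H2SO4]_dilute = 4.000 × 10^-3 / 0.02000 = 0.2000 mol/L
Dilution factor = 200.0 / 25.46 = 7.855
[H2SO4]_stock = 0.2000 × 7.855 = 1.571 mol/L

1.571 mol/L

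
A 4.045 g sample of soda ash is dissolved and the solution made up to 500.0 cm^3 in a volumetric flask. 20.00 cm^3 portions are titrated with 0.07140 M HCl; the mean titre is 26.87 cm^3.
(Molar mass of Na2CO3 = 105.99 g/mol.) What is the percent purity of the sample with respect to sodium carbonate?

62.84 %

Na2CO3 + 2 HCl → 2 NaCl + H2O + CO2
n(HCl) per titration = 0.02687 × 0.07140 = 1.919 × 10^-3 mol
From the 1:2 ratio, n(Na2CO3) in each aliquot = 1/2 × 1.919 × 10^-3 = 9.593 × 10^-4 mol
n(Na2CO3) in the whole flask = 9.593 × 10^-4 × 500.0/20.00 = 0.02398 mol
mass of Na2CO3 = 0.02398 × 105.99 = 2.542 g
% Na2CO3 = 2.542 / 4.045 × 100 = 62.84 %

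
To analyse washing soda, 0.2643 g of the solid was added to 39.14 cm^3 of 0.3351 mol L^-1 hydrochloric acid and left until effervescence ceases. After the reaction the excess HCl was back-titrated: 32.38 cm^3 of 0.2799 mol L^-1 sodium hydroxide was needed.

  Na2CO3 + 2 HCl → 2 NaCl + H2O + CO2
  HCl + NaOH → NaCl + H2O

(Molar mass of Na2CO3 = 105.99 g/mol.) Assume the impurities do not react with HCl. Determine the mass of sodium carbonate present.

n(HCl) added = 0.03914 × 0.3351 = 0.01312 mol
n(NaOH) used in back-titration = 0.03238 × 0.2799 = 9.063 × 10^-3 mol
n(HCl) left over = 9.063 × 10^-3 mol (1:1 ratio)
n(HCl) consumed by analyte = 0.01312 − 9.063 × 10^-3 = 4.053 × 10^-3 mol
From the 1:2 ratio, n(Na2CO3) = 1/2 × 4.053 × 10^-3 = 2.026 × 10^-3 mol
mass of Na2CO3 = 2.026 × 10^-3 × 105.99 = 0.2148 g

0.2148 g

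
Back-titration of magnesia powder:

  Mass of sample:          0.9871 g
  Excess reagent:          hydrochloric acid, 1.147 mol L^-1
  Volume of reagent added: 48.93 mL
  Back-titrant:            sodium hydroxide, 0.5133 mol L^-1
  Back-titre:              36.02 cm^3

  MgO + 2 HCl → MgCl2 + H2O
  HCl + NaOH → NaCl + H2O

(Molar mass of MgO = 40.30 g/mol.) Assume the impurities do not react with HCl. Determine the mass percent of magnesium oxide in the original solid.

76.82 %

n(HCl) added = 0.04893 × 1.147 = 0.05612 mol
n(NaOH) used in back-titration = 0.03602 × 0.5133 = 0.01849 mol
n(HCl) left over = 0.01849 mol (1:1 ratio)
n(HCl) consumed by analyte = 0.05612 − 0.01849 = 0.03763 mol
From the 1:2 ratio, n(MgO) = 1/2 × 0.03763 = 0.01882 mol
mass of MgO = 0.01882 × 40.30 = 0.7583 g
% MgO = 0.7583 / 0.9871 × 100 = 76.82 %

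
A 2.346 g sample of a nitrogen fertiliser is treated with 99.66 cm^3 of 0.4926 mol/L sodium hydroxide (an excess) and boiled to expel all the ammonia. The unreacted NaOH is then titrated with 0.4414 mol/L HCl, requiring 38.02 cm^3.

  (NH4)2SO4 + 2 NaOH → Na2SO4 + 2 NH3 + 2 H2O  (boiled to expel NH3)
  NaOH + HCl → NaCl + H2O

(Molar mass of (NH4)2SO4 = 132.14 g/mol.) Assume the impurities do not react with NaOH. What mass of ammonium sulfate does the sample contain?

n(NaOH) added = 0.09966 × 0.4926 = 0.04909 mol
n(HCl) used in back-titration = 0.03802 × 0.4414 = 0.01678 mol
n(NaOH) left over = 0.01678 mol (1:1 ratio)
n(NaOH) consumed by analyte = 0.04909 − 0.01678 = 0.03231 mol
From the 1:2 ratio, n((NH4)2SO4) = 1/2 × 0.03231 = 0.01616 mol
mass of (NH4)2SO4 = 0.01616 × 132.14 = 2.135 g

2.135 g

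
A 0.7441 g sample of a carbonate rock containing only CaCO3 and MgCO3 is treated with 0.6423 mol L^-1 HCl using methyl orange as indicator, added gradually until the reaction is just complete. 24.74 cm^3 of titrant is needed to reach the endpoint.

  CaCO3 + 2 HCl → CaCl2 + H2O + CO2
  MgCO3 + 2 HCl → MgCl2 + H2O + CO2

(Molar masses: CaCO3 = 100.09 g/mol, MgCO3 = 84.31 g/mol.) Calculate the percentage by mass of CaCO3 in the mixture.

n(HCl) = 0.02474 × 0.6423 = 0.01589 mol
Let x = n(CaCO3), y = n(MgCO3).
Titrant: 2x + 2y = 0.01589;  mass: 100.09x + 84.31y = 0.7441
Solving, x = 4.704 × 10^-3 mol, y = 3.241 × 10^-3 mol
mass of CaCO3 = 4.704 × 10^-3 × 100.09 = 0.4709 g
% CaCO3 = 0.4709 / 0.7441 × 100 = 63.28 %

63.28 %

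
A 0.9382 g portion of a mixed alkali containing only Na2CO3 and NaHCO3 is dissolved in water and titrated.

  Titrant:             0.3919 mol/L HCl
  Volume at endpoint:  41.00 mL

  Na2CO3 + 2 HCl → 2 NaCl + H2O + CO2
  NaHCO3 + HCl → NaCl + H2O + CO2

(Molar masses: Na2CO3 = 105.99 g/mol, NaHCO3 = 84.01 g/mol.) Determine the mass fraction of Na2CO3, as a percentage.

n(HCl) = 0.04100 × 0.3919 = 0.01607 mol
Let x = n(Na2CO3), y = n(NaHCO3).
Titrant: 2x + 1y = 0.01607;  mass: 105.99x + 84.01y = 0.9382
Solving, x = 6.637 × 10^-3 mol, y = 2.795 × 10^-3 mol
mass of Na2CO3 = 6.637 × 10^-3 × 105.99 = 0.7034 g
% Na2CO3 = 0.7034 / 0.9382 × 100 = 74.97 %

74.97 %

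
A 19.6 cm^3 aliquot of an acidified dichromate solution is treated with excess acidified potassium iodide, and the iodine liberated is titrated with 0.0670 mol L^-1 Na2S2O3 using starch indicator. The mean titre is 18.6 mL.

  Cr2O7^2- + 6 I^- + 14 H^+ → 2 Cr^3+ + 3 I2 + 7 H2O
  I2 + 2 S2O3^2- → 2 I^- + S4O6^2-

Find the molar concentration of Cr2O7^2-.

0.0106 mol/L

n(S2O3^2-) = 0.0186 × 0.0670 = 1.25 × 10^-3 mol
n(I2) = n(S2O3^2-)/2 = 6.23 × 10^-4 mol
From the 1:3 ratio, n(Cr2O7^2-) in the aliquot = 1/3 × 6.23 × 10^-4 = 2.08 × 10^-4 mol
[Cr2O7^2-] = 2.08 × 10^-4 / 0.0196 = 0.0106 mol/L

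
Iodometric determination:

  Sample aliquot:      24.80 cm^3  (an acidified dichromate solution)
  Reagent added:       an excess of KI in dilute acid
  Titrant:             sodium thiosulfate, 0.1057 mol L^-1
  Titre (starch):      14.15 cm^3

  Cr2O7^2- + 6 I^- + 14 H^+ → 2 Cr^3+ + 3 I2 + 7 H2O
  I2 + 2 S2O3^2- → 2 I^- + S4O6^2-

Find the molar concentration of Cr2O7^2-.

n(S2O3^2-) = 0.01415 × 0.1057 = 1.496 × 10^-3 mol
n(I2) = n(S2O3^2-)/2 = 7.478 × 10^-4 mol
From the 1:3 ratio, n(Cr2O7^2-) in the aliquot = 1/3 × 7.478 × 10^-4 = 2.493 × 10^-4 mol
[Cr2O7^2-] = 2.493 × 10^-4 / 0.02480 = 0.01005 mol/L

0.01005 mol/L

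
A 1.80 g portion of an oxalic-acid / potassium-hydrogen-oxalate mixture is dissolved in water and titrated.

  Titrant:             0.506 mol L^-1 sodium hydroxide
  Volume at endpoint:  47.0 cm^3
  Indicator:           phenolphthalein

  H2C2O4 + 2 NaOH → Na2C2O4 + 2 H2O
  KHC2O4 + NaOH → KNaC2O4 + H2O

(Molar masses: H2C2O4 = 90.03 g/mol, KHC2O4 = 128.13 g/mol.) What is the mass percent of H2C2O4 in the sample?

37.5 %

n(NaOH) = 0.0470 × 0.506 = 0.0238 mol
Let x = n(H2C2O4), y = n(KHC2O4).
Titrant: 2x + 1y = 0.0238;  mass: 90.03x + 128.13y = 1.80
Solving, x = 7.50 × 10^-3 mol, y = 8.78 × 10^-3 mol
mass of H2C2O4 = 7.50 × 10^-3 × 90.03 = 0.675 g
% H2C2O4 = 0.675 / 1.80 × 100 = 37.5 %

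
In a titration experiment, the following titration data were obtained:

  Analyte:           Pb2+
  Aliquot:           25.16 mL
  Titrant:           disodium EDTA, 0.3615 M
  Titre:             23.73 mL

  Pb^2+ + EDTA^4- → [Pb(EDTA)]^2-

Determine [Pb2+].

n(EDTA) = 0.02373 L × 0.3615 mol/L = 8.578 × 10^-3 mol
n(Pb2+) = 8.578 × 10^-3 mol (1:1 mole ratio)
[Pb2+] = 8.578 × 10^-3 mol / 0.02516 L = 0.3410 mol/L

0.3410 M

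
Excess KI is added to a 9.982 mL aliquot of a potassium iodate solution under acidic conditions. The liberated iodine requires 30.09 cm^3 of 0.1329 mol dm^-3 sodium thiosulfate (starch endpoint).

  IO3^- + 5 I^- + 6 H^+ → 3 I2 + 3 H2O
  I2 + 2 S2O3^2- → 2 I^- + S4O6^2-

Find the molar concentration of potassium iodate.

n(S2O3^2-) = 0.03009 × 0.1329 = 3.999 × 10^-3 mol
n(I2) = n(S2O3^2-)/2 = 1.999 × 10^-3 mol
From the 1:3 ratio, n(IO3^-) in the aliquot = 1/3 × 1.999 × 10^-3 = 6.665 × 10^-4 mol
[IO3^-] = 6.665 × 10^-4 / 0.009982 = 0.06677 mol/L

0.06677 mol/L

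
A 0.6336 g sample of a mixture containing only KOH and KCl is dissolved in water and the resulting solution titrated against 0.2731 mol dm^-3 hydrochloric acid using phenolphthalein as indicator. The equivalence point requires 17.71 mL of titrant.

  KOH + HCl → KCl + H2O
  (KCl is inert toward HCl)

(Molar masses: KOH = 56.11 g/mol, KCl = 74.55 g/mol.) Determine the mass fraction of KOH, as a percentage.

42.83 %

n(HCl) = 0.01771 × 0.2731 = 4.837 × 10^-3 mol
Let x = n(KOH), y = n(KCl).
Titrant: 1x = 4.837 × 10^-3;  mass: 56.11x + 74.55y = 0.6336
Solving, x = 4.837 × 10^-3 mol, y = 4.859 × 10^-3 mol
mass of KOH = 4.837 × 10^-3 × 56.11 = 0.2714 g
% KOH = 0.2714 / 0.6336 × 100 = 42.83 %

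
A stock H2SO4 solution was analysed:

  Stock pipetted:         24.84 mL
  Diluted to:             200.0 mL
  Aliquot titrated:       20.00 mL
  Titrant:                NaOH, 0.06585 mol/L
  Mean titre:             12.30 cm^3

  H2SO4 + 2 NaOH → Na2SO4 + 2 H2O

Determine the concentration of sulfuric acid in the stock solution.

n(NaOH) = 0.01230 × 0.06585 = 8.100 × 10^-4 mol
From the 1:2 ratio, n(H2SO4) in the aliquot = 1/2 × 8.100 × 10^-4 = 4.050 × 10^-4 mol
[H2SO4]_dilute = 4.050 × 10^-4 / 0.02000 = 0.02025 mol/L
Dilution factor = 200.0 / 24.84 = 8.052
[H2SO4]_stock = 0.02025 × 8.052 = 0.1630 mol/L

0.1630 mol/L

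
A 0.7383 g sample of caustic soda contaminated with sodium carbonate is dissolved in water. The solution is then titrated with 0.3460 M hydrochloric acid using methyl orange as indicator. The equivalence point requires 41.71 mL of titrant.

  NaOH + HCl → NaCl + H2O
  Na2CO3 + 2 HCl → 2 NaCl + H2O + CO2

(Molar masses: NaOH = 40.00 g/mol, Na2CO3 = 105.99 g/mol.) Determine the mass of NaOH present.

0.08159 g

n(HCl) = 0.04171 × 0.3460 = 0.01443 mol
Let x = n(NaOH), y = n(Na2CO3).
Titrant: 1x + 2y = 0.01443;  mass: 40.00x + 105.99y = 0.7383
Solving, x = 2.040 × 10^-3 mol, y = 6.196 × 10^-3 mol
mass of NaOH = 2.040 × 10^-3 × 40.00 = 0.08159 g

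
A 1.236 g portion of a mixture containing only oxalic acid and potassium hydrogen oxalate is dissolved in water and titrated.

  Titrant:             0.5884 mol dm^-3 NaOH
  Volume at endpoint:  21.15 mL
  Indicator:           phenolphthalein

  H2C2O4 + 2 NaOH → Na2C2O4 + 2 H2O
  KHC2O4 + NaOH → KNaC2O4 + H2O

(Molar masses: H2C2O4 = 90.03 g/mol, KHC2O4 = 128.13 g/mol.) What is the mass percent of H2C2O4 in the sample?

15.71 %

n(NaOH) = 0.02115 × 0.5884 = 0.01244 mol
Let x = n(H2C2O4), y = n(KHC2O4).
Titrant: 2x + 1y = 0.01244;  mass: 90.03x + 128.13y = 1.236
Solving, x = 2.157 × 10^-3 mol, y = 8.131 × 10^-3 mol
mass of H2C2O4 = 2.157 × 10^-3 × 90.03 = 0.1942 g
% H2C2O4 = 0.1942 / 1.236 × 100 = 15.71 %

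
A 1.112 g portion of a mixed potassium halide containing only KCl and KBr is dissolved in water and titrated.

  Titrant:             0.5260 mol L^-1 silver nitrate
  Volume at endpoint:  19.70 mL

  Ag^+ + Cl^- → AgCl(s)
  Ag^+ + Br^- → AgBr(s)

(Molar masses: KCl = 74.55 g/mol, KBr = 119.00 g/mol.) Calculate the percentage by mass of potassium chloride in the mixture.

n(AgNO3) = 0.01970 × 0.5260 = 0.01036 mol
Let x = n(KCl), y = n(KBr).
Titrant: 1x + 1y = 0.01036;  mass: 74.55x + 119.00y = 1.112
Solving, x = 2.724 × 10^-3 mol, y = 7.638 × 10^-3 mol
mass of KCl = 2.724 × 10^-3 × 74.55 = 0.2031 g
% KCl = 0.2031 / 1.112 × 100 = 18.27 %

18.27 %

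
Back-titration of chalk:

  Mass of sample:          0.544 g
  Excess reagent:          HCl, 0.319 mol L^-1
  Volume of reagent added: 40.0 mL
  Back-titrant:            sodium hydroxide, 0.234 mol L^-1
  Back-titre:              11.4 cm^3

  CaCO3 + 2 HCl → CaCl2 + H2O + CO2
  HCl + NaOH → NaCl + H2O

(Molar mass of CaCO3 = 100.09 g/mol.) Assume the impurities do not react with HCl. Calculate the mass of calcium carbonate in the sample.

0.505 g

n(HCl) added = 0.0400 × 0.319 = 0.0128 mol
n(NaOH) used in back-titration = 0.0114 × 0.234 = 2.67 × 10^-3 mol
n(HCl) left over = 2.67 × 10^-3 mol (1:1 ratio)
n(HCl) consumed by analyte = 0.0128 − 2.67 × 10^-3 = 0.0101 mol
From the 1:2 ratio, n(CaCO3) = 1/2 × 0.0101 = 5.05 × 10^-3 mol
mass of CaCO3 = 5.05 × 10^-3 × 100.09 = 0.505 g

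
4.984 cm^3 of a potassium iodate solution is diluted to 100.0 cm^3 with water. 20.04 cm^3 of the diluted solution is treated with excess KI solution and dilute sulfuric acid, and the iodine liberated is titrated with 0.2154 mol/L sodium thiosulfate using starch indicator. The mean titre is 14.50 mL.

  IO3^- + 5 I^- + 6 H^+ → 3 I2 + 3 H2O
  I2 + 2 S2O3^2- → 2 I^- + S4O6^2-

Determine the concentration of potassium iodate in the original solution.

0.5212 mol/L

n(S2O3^2-) = 0.01450 × 0.2154 = 3.123 × 10^-3 mol
n(I2) = n(S2O3^2-)/2 = 1.562 × 10^-3 mol
From the 1:3 ratio, n(IO3^-) in the aliquot = 1/3 × 1.562 × 10^-3 = 5.205 × 10^-4 mol
[IO3^-]_dilute = 5.205 × 10^-4 / 0.02004 = 0.02598 mol/L
[IO3^-]_original = 0.02598 × 100.0/4.984 = 0.5212 mol/L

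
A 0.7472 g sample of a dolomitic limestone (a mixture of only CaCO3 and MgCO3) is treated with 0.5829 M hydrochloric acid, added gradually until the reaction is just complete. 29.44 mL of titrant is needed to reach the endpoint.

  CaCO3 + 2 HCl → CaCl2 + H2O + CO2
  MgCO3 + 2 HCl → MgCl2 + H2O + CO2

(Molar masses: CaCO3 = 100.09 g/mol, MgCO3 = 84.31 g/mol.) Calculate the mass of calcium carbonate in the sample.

n(HCl) = 0.02944 × 0.5829 = 0.01716 mol
Let x = n(CaCO3), y = n(MgCO3).
Titrant: 2x + 2y = 0.01716;  mass: 100.09x + 84.31y = 0.7472
Solving, x = 1.508 × 10^-3 mol, y = 7.072 × 10^-3 mol
mass of CaCO3 = 1.508 × 10^-3 × 100.09 = 0.1509 g

0.1509 g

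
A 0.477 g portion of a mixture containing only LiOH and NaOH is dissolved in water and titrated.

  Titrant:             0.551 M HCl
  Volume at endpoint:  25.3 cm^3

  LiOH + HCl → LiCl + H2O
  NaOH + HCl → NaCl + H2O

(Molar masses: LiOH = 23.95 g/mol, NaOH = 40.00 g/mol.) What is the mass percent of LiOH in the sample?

n(HCl) = 0.0253 × 0.551 = 0.0139 mol
Let x = n(LiOH), y = n(NaOH).
Titrant: 1x + 1y = 0.0139;  mass: 23.95x + 40.00y = 0.477
Solving, x = 5.02 × 10^-3 mol, y = 8.92 × 10^-3 mol
mass of LiOH = 5.02 × 10^-3 × 23.95 = 0.120 g
% LiOH = 0.120 / 0.477 × 100 = 25.2 %

25.2 %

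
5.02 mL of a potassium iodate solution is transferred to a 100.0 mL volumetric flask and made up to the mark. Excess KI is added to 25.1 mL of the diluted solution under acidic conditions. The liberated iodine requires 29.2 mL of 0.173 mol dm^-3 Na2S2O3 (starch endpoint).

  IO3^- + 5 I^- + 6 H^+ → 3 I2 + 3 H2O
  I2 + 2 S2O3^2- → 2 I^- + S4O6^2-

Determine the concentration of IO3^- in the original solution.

0.668 mol/L

n(S2O3^2-) = 0.0292 × 0.173 = 5.05 × 10^-3 mol
n(I2) = n(S2O3^2-)/2 = 2.53 × 10^-3 mol
From the 1:3 ratio, n(IO3^-) in the aliquot = 1/3 × 2.53 × 10^-3 = 8.42 × 10^-4 mol
[IO3^-]_dilute = 8.42 × 10^-4 / 0.0251 = 0.0335 mol/L
[IO3^-]_original = 0.0335 × 100.0/5.02 = 0.668 mol/L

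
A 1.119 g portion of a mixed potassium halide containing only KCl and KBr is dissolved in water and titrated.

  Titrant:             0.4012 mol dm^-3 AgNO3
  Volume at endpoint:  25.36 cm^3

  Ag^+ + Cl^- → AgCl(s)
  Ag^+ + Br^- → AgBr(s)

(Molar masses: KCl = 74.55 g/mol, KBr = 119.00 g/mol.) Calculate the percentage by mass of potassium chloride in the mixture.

n(AgNO3) = 0.02536 × 0.4012 = 0.01017 mol
Let x = n(KCl), y = n(KBr).
Titrant: 1x + 1y = 0.01017;  mass: 74.55x + 119.00y = 1.119
Solving, x = 2.064 × 10^-3 mol, y = 8.110 × 10^-3 mol
mass of KCl = 2.064 × 10^-3 × 74.55 = 0.1539 g
% KCl = 0.1539 / 1.119 × 100 = 13.75 %

13.75 %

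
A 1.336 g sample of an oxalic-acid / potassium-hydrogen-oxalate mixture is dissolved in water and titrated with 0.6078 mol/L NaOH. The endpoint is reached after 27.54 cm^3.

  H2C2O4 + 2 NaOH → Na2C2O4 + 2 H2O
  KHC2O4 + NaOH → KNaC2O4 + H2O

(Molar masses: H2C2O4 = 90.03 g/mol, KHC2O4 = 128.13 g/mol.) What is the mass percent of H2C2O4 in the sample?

32.79 %

n(NaOH) = 0.02754 × 0.6078 = 0.01674 mol
Let x = n(H2C2O4), y = n(KHC2O4).
Titrant: 2x + 1y = 0.01674;  mass: 90.03x + 128.13y = 1.336
Solving, x = 4.865 × 10^-3 mol, y = 7.008 × 10^-3 mol
mass of H2C2O4 = 4.865 × 10^-3 × 90.03 = 0.4380 g
% H2C2O4 = 0.4380 / 1.336 × 100 = 32.79 %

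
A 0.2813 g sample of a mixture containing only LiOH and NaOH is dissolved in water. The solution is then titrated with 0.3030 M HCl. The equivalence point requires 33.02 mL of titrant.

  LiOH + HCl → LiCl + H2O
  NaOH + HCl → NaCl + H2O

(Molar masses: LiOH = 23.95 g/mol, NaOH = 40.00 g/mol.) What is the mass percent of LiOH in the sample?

63.07 %

n(HCl) = 0.03302 × 0.3030 = 0.01001 mol
Let x = n(LiOH), y = n(NaOH).
Titrant: 1x + 1y = 0.01001;  mass: 23.95x + 40.00y = 0.2813
Solving, x = 7.408 × 10^-3 mol, y = 2.597 × 10^-3 mol
mass of LiOH = 7.408 × 10^-3 × 23.95 = 0.1774 g
% LiOH = 0.1774 / 0.2813 × 100 = 63.07 %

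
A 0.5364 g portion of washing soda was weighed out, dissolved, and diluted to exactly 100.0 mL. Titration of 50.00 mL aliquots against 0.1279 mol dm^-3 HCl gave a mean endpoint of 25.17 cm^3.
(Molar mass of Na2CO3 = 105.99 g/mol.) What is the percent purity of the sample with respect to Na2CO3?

Na2CO3 + 2 HCl → 2 NaCl + H2O + CO2
n(HCl) per titration = 0.02517 × 0.1279 = 3.219 × 10^-3 mol
From the 1:2 ratio, n(Na2CO3) in each aliquot = 1/2 × 3.219 × 10^-3 = 1.610 × 10^-3 mol
n(Na2CO3) in the whole flask = 1.610 × 10^-3 × 100.0/50.00 = 3.219 × 10^-3 mol
mass of Na2CO3 = 3.219 × 10^-3 × 105.99 = 0.3412 g
% Na2CO3 = 0.3412 / 0.5364 × 100 = 63.61 %

63.61 %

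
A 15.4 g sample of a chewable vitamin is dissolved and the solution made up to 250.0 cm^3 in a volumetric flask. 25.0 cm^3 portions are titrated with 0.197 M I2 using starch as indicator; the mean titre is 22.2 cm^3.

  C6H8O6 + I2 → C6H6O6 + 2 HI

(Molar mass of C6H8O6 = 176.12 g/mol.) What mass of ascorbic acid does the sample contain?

7.70 g

n(I2) per titration = 0.0222 × 0.197 = 4.37 × 10^-3 mol
n(C6H8O6) in each aliquot = 4.37 × 10^-3 mol (1:1 ratio)
n(C6H8O6) in the whole flask = 4.37 × 10^-3 × 250.0/25.0 = 0.0437 mol
mass of C6H8O6 = 0.0437 × 176.12 = 7.70 g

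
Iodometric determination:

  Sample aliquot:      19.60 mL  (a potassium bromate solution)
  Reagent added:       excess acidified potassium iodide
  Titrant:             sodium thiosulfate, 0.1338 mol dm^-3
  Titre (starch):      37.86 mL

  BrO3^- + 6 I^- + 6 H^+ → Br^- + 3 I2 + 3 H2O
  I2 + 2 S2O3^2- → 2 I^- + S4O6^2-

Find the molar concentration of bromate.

n(S2O3^2-) = 0.03786 × 0.1338 = 5.066 × 10^-3 mol
n(I2) = n(S2O3^2-)/2 = 2.533 × 10^-3 mol
From the 1:3 ratio, n(BrO3^-) in the aliquot = 1/3 × 2.533 × 10^-3 = 8.443 × 10^-4 mol
[BrO3^-] = 8.443 × 10^-4 / 0.01960 = 0.04308 mol/L

0.04308 mol/L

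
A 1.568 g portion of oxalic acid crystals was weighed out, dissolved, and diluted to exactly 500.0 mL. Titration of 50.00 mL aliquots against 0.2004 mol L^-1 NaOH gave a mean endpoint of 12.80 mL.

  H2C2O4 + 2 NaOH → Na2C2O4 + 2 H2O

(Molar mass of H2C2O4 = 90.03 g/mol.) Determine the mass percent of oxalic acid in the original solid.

73.64 %

n(NaOH) per titration = 0.01280 × 0.2004 = 2.565 × 10^-3 mol
From the 1:2 ratio, n(H2C2O4) in each aliquot = 1/2 × 2.565 × 10^-3 = 1.283 × 10^-3 mol
n(H2C2O4) in the whole flask = 1.283 × 10^-3 × 500.0/50.00 = 0.01283 mol
mass of H2C2O4 = 0.01283 × 90.03 = 1.155 g
% H2C2O4 = 1.155 / 1.568 × 100 = 73.64 %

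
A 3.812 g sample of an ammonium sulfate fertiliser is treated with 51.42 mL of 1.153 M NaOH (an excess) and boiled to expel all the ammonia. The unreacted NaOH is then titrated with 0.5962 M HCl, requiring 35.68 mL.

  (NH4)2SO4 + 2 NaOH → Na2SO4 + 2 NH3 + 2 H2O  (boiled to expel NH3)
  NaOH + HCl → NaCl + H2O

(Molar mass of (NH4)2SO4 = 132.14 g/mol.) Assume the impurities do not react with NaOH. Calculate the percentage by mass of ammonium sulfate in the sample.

n(NaOH) added = 0.05142 × 1.153 = 0.05929 mol
n(HCl) used in back-titration = 0.03568 × 0.5962 = 0.02127 mol
n(NaOH) left over = 0.02127 mol (1:1 ratio)
n(NaOH) consumed by analyte = 0.05929 − 0.02127 = 0.03801 mol
From the 1:2 ratio, n((NH4)2SO4) = 1/2 × 0.03801 = 0.01901 mol
mass of (NH4)2SO4 = 0.01901 × 132.14 = 2.512 g
% (NH4)2SO4 = 2.512 / 3.812 × 100 = 65.89 %

65.89 %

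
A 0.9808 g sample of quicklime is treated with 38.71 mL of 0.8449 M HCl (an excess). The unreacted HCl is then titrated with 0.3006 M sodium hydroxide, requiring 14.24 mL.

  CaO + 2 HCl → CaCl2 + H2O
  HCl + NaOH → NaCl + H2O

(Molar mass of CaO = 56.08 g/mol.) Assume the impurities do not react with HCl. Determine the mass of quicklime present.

0.7971 g

n(HCl) added = 0.03871 × 0.8449 = 0.03271 mol
n(NaOH) used in back-titration = 0.01424 × 0.3006 = 4.281 × 10^-3 mol
n(HCl) left over = 4.281 × 10^-3 mol (1:1 ratio)
n(HCl) consumed by analyte = 0.03271 − 4.281 × 10^-3 = 0.02843 mol
From the 1:2 ratio, n(CaO) = 1/2 × 0.02843 = 0.01421 mol
mass of CaO = 0.01421 × 56.08 = 0.7971 g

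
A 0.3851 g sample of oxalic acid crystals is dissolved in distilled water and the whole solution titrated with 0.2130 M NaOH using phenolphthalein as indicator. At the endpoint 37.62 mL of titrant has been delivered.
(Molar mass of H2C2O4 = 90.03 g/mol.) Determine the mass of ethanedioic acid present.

0.3607 g

H2C2O4 + 2 NaOH → Na2C2O4 + 2 H2O
n(NaOH) = 0.03762 L × 0.2130 mol/L = 8.013 × 10^-3 mol
From the 1:2 ratio, n(H2C2O4) = 1/2 × 8.013 × 10^-3 = 4.007 × 10^-3 mol
mass of H2C2O4 = 4.007 × 10^-3 × 90.03 g/mol = 0.3607 g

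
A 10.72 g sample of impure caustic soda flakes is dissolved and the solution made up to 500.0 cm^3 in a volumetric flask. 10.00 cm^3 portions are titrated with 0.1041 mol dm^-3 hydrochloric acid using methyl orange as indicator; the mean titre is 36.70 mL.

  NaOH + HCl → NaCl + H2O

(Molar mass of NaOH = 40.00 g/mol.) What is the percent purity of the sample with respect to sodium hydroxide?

71.28 %

n(HCl) per titration = 0.03670 × 0.1041 = 3.820 × 10^-3 mol
n(NaOH) in each aliquot = 3.820 × 10^-3 mol (1:1 ratio)
n(NaOH) in the whole flask = 3.820 × 10^-3 × 500.0/10.00 = 0.1910 mol
mass of NaOH = 0.1910 × 40.00 = 7.641 g
% NaOH = 7.641 / 10.72 × 100 = 71.28 %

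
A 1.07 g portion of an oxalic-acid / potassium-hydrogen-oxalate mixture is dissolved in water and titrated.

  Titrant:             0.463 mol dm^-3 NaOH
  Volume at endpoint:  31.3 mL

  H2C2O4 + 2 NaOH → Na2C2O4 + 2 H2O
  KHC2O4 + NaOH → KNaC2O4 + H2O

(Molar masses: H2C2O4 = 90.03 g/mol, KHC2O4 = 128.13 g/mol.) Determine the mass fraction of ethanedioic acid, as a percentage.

39.8 %

n(NaOH) = 0.0313 × 0.463 = 0.0145 mol
Let x = n(H2C2O4), y = n(KHC2O4).
Titrant: 2x + 1y = 0.0145;  mass: 90.03x + 128.13y = 1.07
Solving, x = 4.73 × 10^-3 mol, y = 5.02 × 10^-3 mol
mass of H2C2O4 = 4.73 × 10^-3 × 90.03 = 0.426 g
% H2C2O4 = 0.426 / 1.07 × 100 = 39.8 %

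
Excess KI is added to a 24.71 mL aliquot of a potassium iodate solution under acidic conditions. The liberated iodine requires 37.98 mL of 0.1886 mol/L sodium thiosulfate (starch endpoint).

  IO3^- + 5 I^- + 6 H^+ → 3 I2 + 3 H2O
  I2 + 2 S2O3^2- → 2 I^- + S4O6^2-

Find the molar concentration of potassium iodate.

0.04831 mol/L

n(S2O3^2-) = 0.03798 × 0.1886 = 7.163 × 10^-3 mol
n(I2) = n(S2O3^2-)/2 = 3.582 × 10^-3 mol
From the 1:3 ratio, n(IO3^-) in the aliquot = 1/3 × 3.582 × 10^-3 = 1.194 × 10^-3 mol
[IO3^-] = 1.194 × 10^-3 / 0.02471 = 0.04831 mol/L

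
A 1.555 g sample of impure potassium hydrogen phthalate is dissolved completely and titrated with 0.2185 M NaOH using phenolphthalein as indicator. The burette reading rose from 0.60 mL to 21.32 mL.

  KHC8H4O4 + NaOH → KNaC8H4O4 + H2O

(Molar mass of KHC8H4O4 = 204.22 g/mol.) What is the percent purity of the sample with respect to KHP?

n(NaOH) = 0.02072 L × 0.2185 mol/L = 4.527 × 10^-3 mol
n(KHC8H4O4) = 4.527 × 10^-3 mol (1:1 ratio)
mass of KHC8H4O4 = 4.527 × 10^-3 × 204.22 g/mol = 0.9246 g
% KHC8H4O4 = 0.9246 / 1.555 × 100 = 59.46 %

59.46 %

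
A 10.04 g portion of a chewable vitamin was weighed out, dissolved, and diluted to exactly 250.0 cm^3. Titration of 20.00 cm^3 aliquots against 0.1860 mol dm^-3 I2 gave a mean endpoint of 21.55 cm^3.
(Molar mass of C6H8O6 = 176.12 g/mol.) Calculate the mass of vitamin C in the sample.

C6H8O6 + I2 → C6H6O6 + 2 HI
n(I2) per titration = 0.02155 × 0.1860 = 4.008 × 10^-3 mol
n(C6H8O6) in each aliquot = 4.008 × 10^-3 mol (1:1 ratio)
n(C6H8O6) in the whole flask = 4.008 × 10^-3 × 250.0/20.00 = 0.05010 mol
mass of C6H8O6 = 0.05010 × 176.12 = 8.824 g

8.824 g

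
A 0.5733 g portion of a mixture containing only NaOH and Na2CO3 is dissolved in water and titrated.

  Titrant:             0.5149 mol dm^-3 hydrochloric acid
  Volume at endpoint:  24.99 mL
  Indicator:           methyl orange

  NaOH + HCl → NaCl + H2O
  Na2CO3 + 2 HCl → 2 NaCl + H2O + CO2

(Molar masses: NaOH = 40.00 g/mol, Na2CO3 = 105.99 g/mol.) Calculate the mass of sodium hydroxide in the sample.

0.3343 g

n(HCl) = 0.02499 × 0.5149 = 0.01287 mol
Let x = n(NaOH), y = n(Na2CO3).
Titrant: 1x + 2y = 0.01287;  mass: 40.00x + 105.99y = 0.5733
Solving, x = 8.357 × 10^-3 mol, y = 2.255 × 10^-3 mol
mass of NaOH = 8.357 × 10^-3 × 40.00 = 0.3343 g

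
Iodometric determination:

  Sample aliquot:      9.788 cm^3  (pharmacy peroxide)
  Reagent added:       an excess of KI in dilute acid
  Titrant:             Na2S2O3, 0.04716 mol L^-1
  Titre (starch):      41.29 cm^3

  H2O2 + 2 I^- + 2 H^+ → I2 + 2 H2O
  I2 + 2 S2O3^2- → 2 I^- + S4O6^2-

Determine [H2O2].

n(S2O3^2-) = 0.04129 × 0.04716 = 1.947 × 10^-3 mol
n(I2) = n(S2O3^2-)/2 = 9.736 × 10^-4 mol
n(H2O2) in the aliquot = 9.736 × 10^-4 mol (1:1 ratio)
[H2O2] = 9.736 × 10^-4 / 0.009788 = 0.09947 mol/L

0.09947 mol/L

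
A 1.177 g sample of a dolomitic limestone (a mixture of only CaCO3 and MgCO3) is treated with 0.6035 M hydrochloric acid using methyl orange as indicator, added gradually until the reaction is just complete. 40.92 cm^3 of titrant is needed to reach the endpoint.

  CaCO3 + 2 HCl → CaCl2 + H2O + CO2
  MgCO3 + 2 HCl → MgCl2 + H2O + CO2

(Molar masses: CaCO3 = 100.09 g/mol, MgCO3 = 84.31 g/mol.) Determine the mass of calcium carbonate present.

0.8625 g

n(HCl) = 0.04092 × 0.6035 = 0.02470 mol
Let x = n(CaCO3), y = n(MgCO3).
Titrant: 2x + 2y = 0.02470;  mass: 100.09x + 84.31y = 1.177
Solving, x = 8.617 × 10^-3 mol, y = 3.731 × 10^-3 mol
mass of CaCO3 = 8.617 × 10^-3 × 100.09 = 0.8625 g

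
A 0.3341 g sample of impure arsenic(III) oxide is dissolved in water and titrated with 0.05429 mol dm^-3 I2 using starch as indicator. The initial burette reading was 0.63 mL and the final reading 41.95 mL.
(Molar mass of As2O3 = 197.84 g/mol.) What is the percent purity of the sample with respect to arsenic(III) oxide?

66.42 %

As2O3 + 2 I2 + 2 H2O → As2O5 + 4 HI
n(I2) = 0.04132 L × 0.05429 mol/L = 2.243 × 10^-3 mol
From the 1:2 ratio, n(As2O3) = 1/2 × 2.243 × 10^-3 = 1.122 × 10^-3 mol
mass of As2O3 = 1.122 × 10^-3 × 197.84 g/mol = 0.2219 g
% As2O3 = 0.2219 / 0.3341 × 100 = 66.42 %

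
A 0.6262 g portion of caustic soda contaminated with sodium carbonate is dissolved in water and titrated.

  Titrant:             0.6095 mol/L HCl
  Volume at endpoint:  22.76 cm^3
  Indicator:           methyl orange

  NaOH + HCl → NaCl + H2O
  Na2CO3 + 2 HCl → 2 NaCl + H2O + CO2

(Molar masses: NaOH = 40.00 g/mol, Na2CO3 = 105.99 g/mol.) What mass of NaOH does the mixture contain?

n(HCl) = 0.02276 × 0.6095 = 0.01387 mol
Let x = n(NaOH), y = n(Na2CO3).
Titrant: 1x + 2y = 0.01387;  mass: 40.00x + 105.99y = 0.6262
Solving, x = 8.385 × 10^-3 mol, y = 2.744 × 10^-3 mol
mass of NaOH = 8.385 × 10^-3 × 40.00 = 0.3354 g

0.3354 g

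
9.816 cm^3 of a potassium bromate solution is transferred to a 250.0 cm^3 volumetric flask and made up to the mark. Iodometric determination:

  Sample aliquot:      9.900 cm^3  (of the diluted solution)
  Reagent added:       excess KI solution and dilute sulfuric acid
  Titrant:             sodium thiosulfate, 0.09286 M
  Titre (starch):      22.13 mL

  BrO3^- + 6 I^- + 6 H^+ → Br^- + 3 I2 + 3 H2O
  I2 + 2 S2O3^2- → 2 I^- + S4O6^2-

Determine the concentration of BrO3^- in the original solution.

n(S2O3^2-) = 0.02213 × 0.09286 = 2.055 × 10^-3 mol
n(I2) = n(S2O3^2-)/2 = 1.027 × 10^-3 mol
From the 1:3 ratio, n(BrO3^-) in the aliquot = 1/3 × 1.027 × 10^-3 = 3.425 × 10^-4 mol
[BrO3^-]_dilute = 3.425 × 10^-4 / 0.009900 = 0.03460 mol/L
[BrO3^-]_original = 0.03460 × 250.0/9.816 = 0.8811 mol/L

0.8811 M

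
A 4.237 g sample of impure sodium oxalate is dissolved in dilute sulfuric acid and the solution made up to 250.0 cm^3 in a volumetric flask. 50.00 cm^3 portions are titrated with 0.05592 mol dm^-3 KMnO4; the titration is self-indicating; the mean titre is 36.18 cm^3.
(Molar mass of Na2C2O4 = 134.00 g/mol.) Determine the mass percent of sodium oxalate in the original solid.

2 MnO4^- + 5 C2O4^2- + 16 H^+ → 2 Mn^2+ + 10 CO2 + 8 H2O
n(KMnO4) per titration = 0.03618 × 0.05592 = 2.023 × 10^-3 mol
From the 5:2 ratio, n(Na2C2O4) in each aliquot = 5/2 × 2.023 × 10^-3 = 5.058 × 10^-3 mol
n(Na2C2O4) in the whole flask = 5.058 × 10^-3 × 250.0/50.00 = 0.02529 mol
mass of Na2C2O4 = 0.02529 × 134.00 = 3.389 g
% Na2C2O4 = 3.389 / 4.237 × 100 = 79.98 %

79.98 %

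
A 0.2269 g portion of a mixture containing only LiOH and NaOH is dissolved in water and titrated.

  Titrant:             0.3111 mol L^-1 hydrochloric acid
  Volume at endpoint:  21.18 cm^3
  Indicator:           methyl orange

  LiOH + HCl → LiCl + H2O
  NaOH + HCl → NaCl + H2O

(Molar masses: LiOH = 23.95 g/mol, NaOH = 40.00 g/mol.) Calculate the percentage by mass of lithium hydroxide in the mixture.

n(HCl) = 0.02118 × 0.3111 = 6.589 × 10^-3 mol
Let x = n(LiOH), y = n(NaOH).
Titrant: 1x + 1y = 6.589 × 10^-3;  mass: 23.95x + 40.00y = 0.2269
Solving, x = 2.284 × 10^-3 mol, y = 4.305 × 10^-3 mol
mass of LiOH = 2.284 × 10^-3 × 23.95 = 0.05471 g
% LiOH = 0.05471 / 0.2269 × 100 = 24.11 %

24.11 %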